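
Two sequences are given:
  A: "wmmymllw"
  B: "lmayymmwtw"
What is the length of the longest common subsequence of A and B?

Backtracking the LCS table gives one alignment: m (A2,B2) → m (A3,B6) → m (A5,B7) → w (A8,B10).
So the longest common subsequence has length 4.

4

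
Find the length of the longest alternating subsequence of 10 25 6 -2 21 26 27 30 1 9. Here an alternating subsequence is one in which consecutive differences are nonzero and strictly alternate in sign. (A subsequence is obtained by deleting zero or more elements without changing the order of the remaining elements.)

Track the best alternating length ending on an up-step vs a down-step at each position: up/down = 1/1, 2/1, 1/3, 1/3, 4/3, 4/1, 4/1, 4/1, 4/5, 6/5.
The maximum over both is 6; one such subsequence is 10, 25, 6, 21, 1, 9.

6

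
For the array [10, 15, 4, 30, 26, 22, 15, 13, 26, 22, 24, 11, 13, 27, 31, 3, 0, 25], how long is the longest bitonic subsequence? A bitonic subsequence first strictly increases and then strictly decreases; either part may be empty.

10

Let inc[i] be the LIS ending at i and dec[i] the longest strictly decreasing subsequence starting at i. inc = [1, 2, 1, 3, 3, 3, 2, 2, 4, 3, 4, 2, 3, 5, 6, 1, 1, 5], dec = [4, 5, 3, 8, 7, 6, 5, 4, 5, 4, 4, 3, 3, 3, 3, 2, 1, 1].
max_i inc[i]+dec[i]−1 = 10, with one witness 10, 15, 30, 26, 22, 15, 13, 11, 3, 0.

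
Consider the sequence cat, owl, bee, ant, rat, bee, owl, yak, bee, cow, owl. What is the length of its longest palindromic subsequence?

One longest palindromic subsequence is owl bee yak bee owl (positions 2,6,8,9,11); it reads the same forward and backward, and the interval DP gives dp[1][11] = 5.

5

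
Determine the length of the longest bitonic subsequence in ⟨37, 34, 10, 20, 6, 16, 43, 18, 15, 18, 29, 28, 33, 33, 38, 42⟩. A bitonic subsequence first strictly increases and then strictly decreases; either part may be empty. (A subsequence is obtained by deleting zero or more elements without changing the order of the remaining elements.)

7

One longest bitonic subsequence is 10, 16, 18, 29, 33, 38, 42 (positions 3,6,8,11,13,15,16): it rises to 42 then falls. Length 7 is optimal.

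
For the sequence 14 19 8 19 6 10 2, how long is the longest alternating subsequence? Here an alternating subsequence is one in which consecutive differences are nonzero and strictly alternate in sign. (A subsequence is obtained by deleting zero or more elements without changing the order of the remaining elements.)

7

Track the best alternating length ending on an up-step vs a down-step at each position: up/down = 1/1, 2/1, 1/3, 4/1, 1/5, 6/5, 1/7.
The maximum over both is 7; one such subsequence is 14, 19, 8, 19, 6, 10, 2.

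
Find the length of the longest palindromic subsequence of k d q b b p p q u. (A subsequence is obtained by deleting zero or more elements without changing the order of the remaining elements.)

One longest palindromic subsequence is qppq (positions 3,6,7,8); it reads the same forward and backward, and the interval DP gives dp[1][9] = 4.

4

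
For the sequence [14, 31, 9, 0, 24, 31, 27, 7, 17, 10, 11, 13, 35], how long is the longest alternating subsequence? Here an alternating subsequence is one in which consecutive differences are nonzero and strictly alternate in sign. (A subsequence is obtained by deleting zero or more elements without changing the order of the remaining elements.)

A longest alternating subsequence is 14, 31, 9, 24, 7, 17, 10, 11 (positions 1,2,3,5,8,9,10,11); its 7 consecutive differences strictly alternate in sign, and length 8 is optimal.

8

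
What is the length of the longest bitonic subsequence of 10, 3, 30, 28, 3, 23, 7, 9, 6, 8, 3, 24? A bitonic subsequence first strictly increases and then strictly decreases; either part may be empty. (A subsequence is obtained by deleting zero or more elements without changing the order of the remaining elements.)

7

Let inc[i] be the LIS ending at i and dec[i] the longest strictly decreasing subsequence starting at i. inc = [1, 1, 2, 2, 1, 2, 2, 3, 2, 3, 1, 4], dec = [4, 1, 6, 5, 1, 4, 3, 3, 2, 2, 1, 1].
max_i inc[i]+dec[i]−1 = 7, with one witness 10, 30, 28, 23, 9, 8, 3.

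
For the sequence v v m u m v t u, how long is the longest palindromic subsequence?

Using dp[i][j] = 2 + dp[i+1][j−1] if the ends match, else max(dp[i+1][j], dp[i][j−1]):
dp[1][8] = 5. A witness is vmumv at positions 2,3,4,5,6.

5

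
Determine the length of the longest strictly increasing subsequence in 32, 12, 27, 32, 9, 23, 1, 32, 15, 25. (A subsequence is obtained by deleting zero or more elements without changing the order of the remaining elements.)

3

One longest increasing subsequence is 12, 27, 32 (positions 2,3,4), of length 3; no longer one exists.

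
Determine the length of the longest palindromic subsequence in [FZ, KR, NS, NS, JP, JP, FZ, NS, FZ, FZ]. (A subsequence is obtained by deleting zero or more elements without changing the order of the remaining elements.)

6

One longest palindromic subsequence is FZ NS JP JP NS FZ (positions 1,4,5,6,8,10); it reads the same forward and backward, and the interval DP gives dp[1][10] = 6.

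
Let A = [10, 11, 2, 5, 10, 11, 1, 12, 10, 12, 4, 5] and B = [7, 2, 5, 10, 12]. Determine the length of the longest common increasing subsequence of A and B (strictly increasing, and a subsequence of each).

A longest common strictly increasing subsequence is 2, 5, 10, 12 (length 4); it appears in order in both A and B, and no longer such subsequence exists.

4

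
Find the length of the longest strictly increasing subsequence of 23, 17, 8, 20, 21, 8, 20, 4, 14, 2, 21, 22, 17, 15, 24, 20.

Scanning left to right, the best length ending at each element is: 23→1, 17→1, 8→1, 20→2, 21→3, 8→1, 20→2, 4→1, 14→2, 2→1, 21→3, 22→4, 17→3, 15→3, 24→5, 20→4.
So the longest increasing subsequence has length 5, e.g. 17, 20, 21, 22, 24.

5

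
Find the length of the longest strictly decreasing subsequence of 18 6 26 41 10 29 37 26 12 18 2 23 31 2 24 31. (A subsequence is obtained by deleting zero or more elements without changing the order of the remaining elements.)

5

One longest decreasing subsequence is 41, 29, 26, 12, 2 (positions 4,6,8,9,11), of length 5; no longer one exists.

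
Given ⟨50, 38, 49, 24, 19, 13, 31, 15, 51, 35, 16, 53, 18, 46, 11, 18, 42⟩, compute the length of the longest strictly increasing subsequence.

Let dp[i] be the longest increasing subsequence ending at position i. Then dp = [1, 1, 2, 1, 1, 1, 2, 2, 3, 3, 3, 4, 4, 5, 1, 4, 5].
The maximum is 5; one witness is 13, 15, 16, 18, 46 at positions 6,8,11,13,14.

5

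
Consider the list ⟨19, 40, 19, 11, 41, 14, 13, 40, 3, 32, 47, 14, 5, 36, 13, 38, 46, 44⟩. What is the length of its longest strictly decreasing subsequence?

Let dp[i] be the longest decreasing subsequence ending at position i. Then dp = [1, 1, 2, 3, 1, 3, 4, 2, 5, 3, 1, 4, 5, 3, 5, 3, 2, 3].
The maximum is 5; one witness is 40, 19, 14, 13, 3 at positions 2,3,6,7,9.

5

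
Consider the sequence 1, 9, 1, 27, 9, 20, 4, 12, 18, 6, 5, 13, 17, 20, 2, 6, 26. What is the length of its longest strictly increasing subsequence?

7

One longest increasing subsequence is 1, 9, 12, 13, 17, 20, 26 (positions 1,2,8,12,13,14,17), of length 7; no longer one exists.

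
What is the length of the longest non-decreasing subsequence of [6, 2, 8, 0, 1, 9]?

One longest non-decreasing subsequence is 6, 8, 9 (positions 1,3,6), of length 3; no longer one exists.

3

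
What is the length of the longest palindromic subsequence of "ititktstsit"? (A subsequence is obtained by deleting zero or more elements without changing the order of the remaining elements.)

One longest palindromic subsequence is tistsit (positions 2,3,7,8,9,10,11); it reads the same forward and backward, and the interval DP gives dp[1][11] = 7.

7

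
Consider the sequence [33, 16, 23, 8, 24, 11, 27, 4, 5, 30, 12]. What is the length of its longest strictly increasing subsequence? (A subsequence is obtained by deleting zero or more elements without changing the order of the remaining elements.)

Let dp[i] be the longest increasing subsequence ending at position i. Then dp = [1, 1, 2, 1, 3, 2, 4, 1, 2, 5, 3].
The maximum is 5; one witness is 16, 23, 24, 27, 30 at positions 2,3,5,7,10.

5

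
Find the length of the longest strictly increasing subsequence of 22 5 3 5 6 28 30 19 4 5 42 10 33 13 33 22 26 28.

Scanning left to right, the best length ending at each element is: 22→1, 5→1, 3→1, 5→2, 6→3, 28→4, 30→5, 19→4, 4→2, 5→3, 42→6, 10→4, 33→6, 13→5, 33→6, 22→6, 26→7, 28→8.
So the longest increasing subsequence has length 8, e.g. 3, 5, 6, 10, 13, 22, 26, 28.

8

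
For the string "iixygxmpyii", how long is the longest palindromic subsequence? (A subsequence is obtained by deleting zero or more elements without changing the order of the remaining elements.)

One longest palindromic subsequence is iiypyii (positions 1,2,4,8,9,10,11); it reads the same forward and backward, and the interval DP gives dp[1][11] = 7.

7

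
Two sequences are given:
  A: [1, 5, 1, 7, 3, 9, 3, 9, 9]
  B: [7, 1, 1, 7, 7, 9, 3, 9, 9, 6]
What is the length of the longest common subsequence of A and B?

A longest common subsequence is 1, 1, 7, 9, 3, 9, 9 (length 7); the LCS DP confirms no longer common subsequence exists.

7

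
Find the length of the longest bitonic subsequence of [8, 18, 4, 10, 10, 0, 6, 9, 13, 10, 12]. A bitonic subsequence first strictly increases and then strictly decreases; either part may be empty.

5

One longest bitonic subsequence is 4, 6, 9, 13, 12 (positions 3,7,8,9,11): it rises to 13 then falls. Length 5 is optimal.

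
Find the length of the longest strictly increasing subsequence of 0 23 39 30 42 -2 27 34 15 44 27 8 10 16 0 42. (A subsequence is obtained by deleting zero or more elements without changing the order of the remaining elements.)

One longest increasing subsequence is 0, 23, 39, 42, 44 (positions 1,2,3,5,10), of length 5; no longer one exists.

5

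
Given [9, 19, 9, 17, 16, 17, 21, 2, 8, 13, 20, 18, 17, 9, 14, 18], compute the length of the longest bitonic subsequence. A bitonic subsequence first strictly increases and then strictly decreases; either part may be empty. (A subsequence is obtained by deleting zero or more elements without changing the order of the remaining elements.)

One longest bitonic subsequence is 9, 16, 17, 21, 20, 18, 17, 14 (positions 1,5,6,7,11,12,13,15): it rises to 21 then falls. Length 8 is optimal.

8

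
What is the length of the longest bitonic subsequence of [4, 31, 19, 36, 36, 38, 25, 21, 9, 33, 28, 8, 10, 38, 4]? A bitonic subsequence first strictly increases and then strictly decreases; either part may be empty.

9

One longest bitonic subsequence is 4, 31, 36, 38, 25, 21, 9, 8, 4 (positions 1,2,4,6,7,8,9,12,15): it rises to 38 then falls. Length 9 is optimal.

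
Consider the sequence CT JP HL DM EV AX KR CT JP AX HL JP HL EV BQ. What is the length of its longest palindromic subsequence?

7

Using dp[i][j] = 2 + dp[i+1][j−1] if the ends match, else max(dp[i+1][j], dp[i][j−1]):
dp[1][15] = 7. A witness is JP HL AX JP AX HL JP at positions 2,3,6,9,10,11,12.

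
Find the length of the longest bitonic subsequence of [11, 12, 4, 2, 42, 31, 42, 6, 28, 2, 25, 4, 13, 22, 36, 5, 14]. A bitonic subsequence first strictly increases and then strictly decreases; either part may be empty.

8

One longest bitonic subsequence is 11, 12, 42, 31, 28, 25, 22, 14 (positions 1,2,5,6,9,11,14,17): it rises to 42 then falls. Length 8 is optimal.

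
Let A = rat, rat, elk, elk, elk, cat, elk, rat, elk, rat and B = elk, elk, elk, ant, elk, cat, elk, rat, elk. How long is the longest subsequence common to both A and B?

7

A longest common subsequence is elk, elk, elk, cat, elk, rat, elk (length 7); the LCS DP confirms no longer common subsequence exists.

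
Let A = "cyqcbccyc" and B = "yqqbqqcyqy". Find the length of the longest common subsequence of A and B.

5

Backtracking the LCS table gives one alignment: y (A2,B1) → q (A3,B3) → b (A5,B4) → c (A6,B7) → y (A8,B10).
So the longest common subsequence has length 5.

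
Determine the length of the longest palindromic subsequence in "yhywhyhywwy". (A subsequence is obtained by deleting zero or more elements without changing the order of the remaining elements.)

Using dp[i][j] = 2 + dp[i+1][j−1] if the ends match, else max(dp[i+1][j], dp[i][j−1]):
dp[1][11] = 7. A witness is ywyhywy at positions 1,4,6,7,8,10,11.

7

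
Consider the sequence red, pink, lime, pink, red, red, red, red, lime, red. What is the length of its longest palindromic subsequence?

8

One longest palindromic subsequence is red lime red red red red lime red (positions 1,3,5,6,7,8,9,10); it reads the same forward and backward, and the interval DP gives dp[1][10] = 8.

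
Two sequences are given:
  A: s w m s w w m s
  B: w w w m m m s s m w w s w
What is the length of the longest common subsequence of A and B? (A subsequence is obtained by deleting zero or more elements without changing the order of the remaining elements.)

Backtracking the LCS table gives one alignment: w (A2,B3) → m (A3,B6) → s (A4,B8) → w (A5,B10) → w (A6,B11) → s (A8,B12).
So the longest common subsequence has length 6.

6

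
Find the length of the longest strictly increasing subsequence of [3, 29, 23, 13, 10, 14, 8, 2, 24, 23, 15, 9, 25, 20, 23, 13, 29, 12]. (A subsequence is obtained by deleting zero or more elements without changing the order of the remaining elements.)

Scanning left to right, the best length ending at each element is: 3→1, 29→2, 23→2, 13→2, 10→2, 14→3, 8→2, 2→1, 24→4, 23→4, 15→4, 9→3, 25→5, 20→5, 23→6, 13→4, 29→7, 12→4.
So the longest increasing subsequence has length 7, e.g. 3, 13, 14, 15, 20, 23, 29.

7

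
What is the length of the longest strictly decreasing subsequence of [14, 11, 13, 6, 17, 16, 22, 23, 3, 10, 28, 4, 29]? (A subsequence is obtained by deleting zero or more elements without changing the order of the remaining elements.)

4

One longest decreasing subsequence is 14, 11, 6, 3 (positions 1,2,4,9), of length 4; no longer one exists.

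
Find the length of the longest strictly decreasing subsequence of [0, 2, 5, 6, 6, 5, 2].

Let dp[i] be the longest decreasing subsequence ending at position i. Then dp = [1, 1, 1, 1, 1, 2, 3].
The maximum is 3; one witness is 6, 5, 2 at positions 4,6,7.

3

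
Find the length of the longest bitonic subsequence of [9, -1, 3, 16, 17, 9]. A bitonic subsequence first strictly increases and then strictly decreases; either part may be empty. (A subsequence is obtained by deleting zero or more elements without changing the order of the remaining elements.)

5

One longest bitonic subsequence is -1, 3, 16, 17, 9 (positions 2,3,4,5,6): it rises to 17 then falls. Length 5 is optimal.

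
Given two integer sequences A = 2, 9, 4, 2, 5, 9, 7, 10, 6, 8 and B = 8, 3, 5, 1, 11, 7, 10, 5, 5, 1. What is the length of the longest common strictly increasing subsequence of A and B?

A longest common strictly increasing subsequence is 5, 7, 10 (length 3); it appears in order in both A and B, and no longer such subsequence exists.

3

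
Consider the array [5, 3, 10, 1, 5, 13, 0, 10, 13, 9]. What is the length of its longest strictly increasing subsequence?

Let dp[i] be the longest increasing subsequence ending at position i. Then dp = [1, 1, 2, 1, 2, 3, 1, 3, 4, 3].
The maximum is 4; one witness is 3, 5, 10, 13 at positions 2,5,8,9.

4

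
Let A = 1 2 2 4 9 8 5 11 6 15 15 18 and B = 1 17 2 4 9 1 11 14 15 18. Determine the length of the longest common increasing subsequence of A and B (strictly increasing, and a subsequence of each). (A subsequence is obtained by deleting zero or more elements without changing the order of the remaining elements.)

For each value that appears in both, track the longest common increasing run ending there.
The best achievable length is 7; one witness is 1, 2, 4, 9, 11, 15, 18 (A-positions 1,2,4,5,8,10,12, B-positions 1,3,4,5,7,9,10).

7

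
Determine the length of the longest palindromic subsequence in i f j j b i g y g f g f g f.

One longest palindromic subsequence is fgfgfgf (positions 2,7,10,11,12,13,14); it reads the same forward and backward, and the interval DP gives dp[1][14] = 7.

7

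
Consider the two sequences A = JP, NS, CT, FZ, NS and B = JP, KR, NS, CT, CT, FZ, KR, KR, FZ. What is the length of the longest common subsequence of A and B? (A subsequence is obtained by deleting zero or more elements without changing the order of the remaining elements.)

4

A longest common subsequence is JP, NS, CT, FZ (length 4); the LCS DP confirms no longer common subsequence exists.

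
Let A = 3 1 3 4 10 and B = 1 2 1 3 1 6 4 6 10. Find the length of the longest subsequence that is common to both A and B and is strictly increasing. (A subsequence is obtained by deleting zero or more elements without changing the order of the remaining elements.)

4

A longest common strictly increasing subsequence is 1, 3, 4, 10 (length 4); it appears in order in both A and B, and no longer such subsequence exists.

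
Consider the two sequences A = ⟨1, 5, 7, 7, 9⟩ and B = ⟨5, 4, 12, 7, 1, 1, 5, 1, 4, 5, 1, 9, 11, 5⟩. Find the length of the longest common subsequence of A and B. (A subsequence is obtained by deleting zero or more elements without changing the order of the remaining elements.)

Backtracking the LCS table gives one alignment: 1 (A1,B8) → 5 (A2,B10) → 9 (A5,B12).
So the longest common subsequence has length 3.

3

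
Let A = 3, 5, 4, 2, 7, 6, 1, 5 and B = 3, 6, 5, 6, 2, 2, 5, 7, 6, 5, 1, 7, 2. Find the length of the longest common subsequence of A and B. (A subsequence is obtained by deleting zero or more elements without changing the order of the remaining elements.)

6

Backtracking the LCS table gives one alignment: 3 (A1,B1) → 5 (A2,B3) → 2 (A4,B6) → 7 (A5,B8) → 6 (A6,B9) → 1 (A7,B11).
So the longest common subsequence has length 6.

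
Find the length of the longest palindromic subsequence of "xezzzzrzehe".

One longest palindromic subsequence is ezzzzze (positions 2,3,4,5,6,8,11); it reads the same forward and backward, and the interval DP gives dp[1][11] = 7.

7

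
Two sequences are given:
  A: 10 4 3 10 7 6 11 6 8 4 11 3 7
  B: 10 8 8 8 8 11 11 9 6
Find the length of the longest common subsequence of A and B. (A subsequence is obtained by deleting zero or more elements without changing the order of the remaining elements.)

A longest common subsequence is 10, 11, 6 (length 3); the LCS DP confirms no longer common subsequence exists.

3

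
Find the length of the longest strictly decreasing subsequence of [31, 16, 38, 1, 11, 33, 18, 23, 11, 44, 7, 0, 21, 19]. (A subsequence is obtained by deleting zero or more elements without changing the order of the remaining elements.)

Scanning left to right, the best length ending at each element is: 31→1, 16→2, 38→1, 1→3, 11→3, 33→2, 18→3, 23→3, 11→4, 44→1, 7→5, 0→6, 21→4, 19→5.
So the longest decreasing subsequence has length 6, e.g. 38, 33, 18, 11, 7, 0.

6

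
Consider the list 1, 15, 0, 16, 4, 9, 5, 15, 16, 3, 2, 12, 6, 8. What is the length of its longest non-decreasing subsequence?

5

One longest non-decreasing subsequence is 1, 4, 9, 15, 16 (positions 1,5,6,8,9), of length 5; no longer one exists.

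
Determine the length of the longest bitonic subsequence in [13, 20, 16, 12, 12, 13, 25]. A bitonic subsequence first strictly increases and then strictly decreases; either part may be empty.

4

One longest bitonic subsequence is 13, 20, 16, 13 (positions 1,2,3,6): it rises to 20 then falls. Length 4 is optimal.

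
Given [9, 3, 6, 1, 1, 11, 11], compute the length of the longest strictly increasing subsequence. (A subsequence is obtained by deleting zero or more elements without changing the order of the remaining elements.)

3

One longest increasing subsequence is 3, 6, 11 (positions 2,3,6), of length 3; no longer one exists.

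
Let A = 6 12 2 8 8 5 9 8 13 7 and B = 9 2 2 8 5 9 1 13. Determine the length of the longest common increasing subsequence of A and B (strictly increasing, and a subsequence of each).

4

For each value that appears in both, track the longest common increasing run ending there.
The best achievable length is 4; one witness is 2, 8, 9, 13 (A-positions 3,4,7,9, B-positions 2,4,6,8).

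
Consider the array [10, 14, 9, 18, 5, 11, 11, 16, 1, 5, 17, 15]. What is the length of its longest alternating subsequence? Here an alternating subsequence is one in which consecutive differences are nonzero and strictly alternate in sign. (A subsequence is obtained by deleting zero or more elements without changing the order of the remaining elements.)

9

Track the best alternating length ending on an up-step vs a down-step at each position: up/down = 1/1, 2/1, 1/3, 4/1, 1/5, 6/5, 6/5, 6/5, 1/7, 8/7, 8/5, 8/9.
The maximum over both is 9; one such subsequence is 10, 14, 9, 18, 5, 11, 1, 17, 15.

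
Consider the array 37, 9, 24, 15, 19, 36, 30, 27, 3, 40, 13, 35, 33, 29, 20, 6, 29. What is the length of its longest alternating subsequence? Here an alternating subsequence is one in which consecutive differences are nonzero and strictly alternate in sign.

A longest alternating subsequence is 37, 9, 24, 15, 36, 30, 40, 13, 35, 20, 29 (positions 1,2,3,4,6,7,10,11,12,15,17); its 10 consecutive differences strictly alternate in sign, and length 11 is optimal.

11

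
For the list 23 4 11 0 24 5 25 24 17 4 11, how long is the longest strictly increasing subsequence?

Let dp[i] be the longest increasing subsequence ending at position i. Then dp = [1, 1, 2, 1, 3, 2, 4, 3, 3, 2, 3].
The maximum is 4; one witness is 4, 11, 24, 25 at positions 2,3,5,7.

4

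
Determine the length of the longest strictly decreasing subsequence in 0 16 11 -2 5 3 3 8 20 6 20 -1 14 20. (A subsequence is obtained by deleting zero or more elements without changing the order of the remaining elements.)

Scanning left to right, the best length ending at each element is: 0→1, 16→1, 11→2, -2→3, 5→3, 3→4, 3→4, 8→3, 20→1, 6→4, 20→1, -1→5, 14→2, 20→1.
So the longest decreasing subsequence has length 5, e.g. 16, 11, 5, 3, -1.

5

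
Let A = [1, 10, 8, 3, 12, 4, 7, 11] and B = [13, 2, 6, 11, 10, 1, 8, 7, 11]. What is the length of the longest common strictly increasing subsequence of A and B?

3

For each value that appears in both, track the longest common increasing run ending there.
The best achievable length is 3; one witness is 1, 8, 11 (A-positions 1,3,8, B-positions 6,7,9).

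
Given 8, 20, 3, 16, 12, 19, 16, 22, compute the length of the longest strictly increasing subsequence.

4

Let dp[i] be the longest increasing subsequence ending at position i. Then dp = [1, 2, 1, 2, 2, 3, 3, 4].
The maximum is 4; one witness is 8, 16, 19, 22 at positions 1,4,6,8.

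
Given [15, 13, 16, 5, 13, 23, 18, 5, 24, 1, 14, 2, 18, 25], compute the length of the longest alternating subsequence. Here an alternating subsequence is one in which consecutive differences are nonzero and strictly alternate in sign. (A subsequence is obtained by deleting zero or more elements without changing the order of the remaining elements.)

A longest alternating subsequence is 15, 13, 16, 5, 23, 18, 24, 1, 14, 2, 18 (positions 1,2,3,4,6,7,9,10,11,12,13); its 10 consecutive differences strictly alternate in sign, and length 11 is optimal.

11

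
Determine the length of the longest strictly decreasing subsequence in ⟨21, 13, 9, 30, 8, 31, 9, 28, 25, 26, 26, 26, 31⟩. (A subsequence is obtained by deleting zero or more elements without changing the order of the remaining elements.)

One longest decreasing subsequence is 21, 13, 9, 8 (positions 1,2,3,5), of length 4; no longer one exists.

4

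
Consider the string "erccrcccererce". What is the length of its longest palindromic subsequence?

Using dp[i][j] = 2 + dp[i+1][j−1] if the ends match, else max(dp[i+1][j], dp[i][j−1]):
dp[1][14] = 9. A witness is ecrererce at positions 1,3,5,9,10,11,12,13,14.

9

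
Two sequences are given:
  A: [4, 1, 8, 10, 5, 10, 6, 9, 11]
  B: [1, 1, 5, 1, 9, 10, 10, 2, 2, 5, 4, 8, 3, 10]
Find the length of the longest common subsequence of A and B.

4

A longest common subsequence is 1, 10, 5, 10 (length 4); the LCS DP confirms no longer common subsequence exists.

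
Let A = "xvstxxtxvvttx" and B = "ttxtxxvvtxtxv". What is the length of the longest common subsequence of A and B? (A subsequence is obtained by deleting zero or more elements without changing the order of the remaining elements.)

9

Backtracking the LCS table gives one alignment: x (A1,B3) → t (A4,B4) → x (A6,B5) → x (A8,B6) → v (A9,B7) → v (A10,B8) → t (A11,B9) → t (A12,B11) → x (A13,B12).
So the longest common subsequence has length 9.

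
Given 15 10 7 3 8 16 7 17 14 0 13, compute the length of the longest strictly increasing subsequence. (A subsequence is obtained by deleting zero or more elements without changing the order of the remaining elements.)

Scanning left to right, the best length ending at each element is: 15→1, 10→1, 7→1, 3→1, 8→2, 16→3, 7→2, 17→4, 14→3, 0→1, 13→3.
So the longest increasing subsequence has length 4, e.g. 7, 8, 16, 17.

4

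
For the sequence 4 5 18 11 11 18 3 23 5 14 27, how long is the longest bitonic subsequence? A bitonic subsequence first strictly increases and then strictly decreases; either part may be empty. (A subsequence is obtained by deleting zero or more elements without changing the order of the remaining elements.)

One longest bitonic subsequence is 4, 5, 11, 18, 23, 14 (positions 1,2,4,6,8,10): it rises to 23 then falls. Length 6 is optimal.

6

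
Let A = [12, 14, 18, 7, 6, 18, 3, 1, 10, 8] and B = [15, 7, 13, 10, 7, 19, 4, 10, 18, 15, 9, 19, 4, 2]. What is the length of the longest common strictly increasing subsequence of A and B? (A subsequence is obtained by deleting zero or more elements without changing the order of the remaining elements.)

A longest common strictly increasing subsequence is 7, 10 (length 2); it appears in order in both A and B, and no longer such subsequence exists.

2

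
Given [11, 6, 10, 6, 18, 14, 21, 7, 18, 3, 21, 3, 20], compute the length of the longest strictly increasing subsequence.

Let dp[i] be the longest increasing subsequence ending at position i. Then dp = [1, 1, 2, 1, 3, 3, 4, 2, 4, 1, 5, 1, 5].
The maximum is 5; one witness is 6, 10, 14, 18, 21 at positions 2,3,6,9,11.

5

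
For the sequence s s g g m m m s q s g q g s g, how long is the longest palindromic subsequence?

9

Using dp[i][j] = 2 + dp[i+1][j−1] if the ends match, else max(dp[i+1][j], dp[i][j−1]):
dp[1][15] = 9. A witness is sggsqsggs at positions 2,3,4,8,9,10,11,13,14.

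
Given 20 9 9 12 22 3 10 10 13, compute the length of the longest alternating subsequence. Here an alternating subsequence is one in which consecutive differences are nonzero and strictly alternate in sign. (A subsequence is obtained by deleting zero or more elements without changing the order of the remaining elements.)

Track the best alternating length ending on an up-step vs a down-step at each position: up/down = 1/1, 1/2, 1/2, 3/2, 3/1, 1/4, 5/4, 5/4, 5/4.
The maximum over both is 5; one such subsequence is 20, 9, 12, 3, 10.

5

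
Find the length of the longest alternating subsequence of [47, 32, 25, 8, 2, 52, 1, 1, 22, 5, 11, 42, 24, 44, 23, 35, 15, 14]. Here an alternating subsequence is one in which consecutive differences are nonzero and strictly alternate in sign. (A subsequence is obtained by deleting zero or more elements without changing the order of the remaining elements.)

A longest alternating subsequence is 47, 32, 52, 1, 22, 5, 42, 24, 44, 23, 35, 15 (positions 1,2,6,7,9,10,12,13,14,15,16,17); its 11 consecutive differences strictly alternate in sign, and length 12 is optimal.

12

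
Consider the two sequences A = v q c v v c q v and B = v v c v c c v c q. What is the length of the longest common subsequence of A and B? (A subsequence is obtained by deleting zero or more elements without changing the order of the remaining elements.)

6

Backtracking the LCS table gives one alignment: v (A1,B2) → c (A3,B3) → v (A4,B4) → v (A5,B7) → c (A6,B8) → q (A7,B9).
So the longest common subsequence has length 6.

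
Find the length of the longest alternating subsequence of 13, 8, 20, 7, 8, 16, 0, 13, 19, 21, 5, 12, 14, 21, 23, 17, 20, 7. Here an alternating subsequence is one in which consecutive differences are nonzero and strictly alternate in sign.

12

A longest alternating subsequence is 13, 8, 20, 7, 8, 0, 13, 5, 21, 17, 20, 7 (positions 1,2,3,4,5,7,8,11,14,16,17,18); its 11 consecutive differences strictly alternate in sign, and length 12 is optimal.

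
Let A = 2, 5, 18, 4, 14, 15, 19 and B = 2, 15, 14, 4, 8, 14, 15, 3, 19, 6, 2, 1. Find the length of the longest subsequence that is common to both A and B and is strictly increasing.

5

For each value that appears in both, track the longest common increasing run ending there.
The best achievable length is 5; one witness is 2, 4, 14, 15, 19 (A-positions 1,4,5,6,7, B-positions 1,4,6,7,9).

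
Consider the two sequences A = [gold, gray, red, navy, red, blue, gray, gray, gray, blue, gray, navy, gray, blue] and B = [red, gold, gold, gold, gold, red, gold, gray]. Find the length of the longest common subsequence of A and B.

A longest common subsequence is gold, red, gray (length 3); the LCS DP confirms no longer common subsequence exists.

3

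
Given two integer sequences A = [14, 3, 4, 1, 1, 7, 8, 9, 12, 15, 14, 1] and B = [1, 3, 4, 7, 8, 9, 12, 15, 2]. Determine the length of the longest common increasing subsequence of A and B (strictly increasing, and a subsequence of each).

A longest common strictly increasing subsequence is 3, 4, 7, 8, 9, 12, 15 (length 7); it appears in order in both A and B, and no longer such subsequence exists.

7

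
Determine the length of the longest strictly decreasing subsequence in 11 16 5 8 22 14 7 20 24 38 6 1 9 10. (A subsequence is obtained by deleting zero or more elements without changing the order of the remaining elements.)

Let dp[i] be the longest decreasing subsequence ending at position i. Then dp = [1, 1, 2, 2, 1, 2, 3, 2, 1, 1, 4, 5, 3, 3].
The maximum is 5; one witness is 11, 8, 7, 6, 1 at positions 1,4,7,11,12.

5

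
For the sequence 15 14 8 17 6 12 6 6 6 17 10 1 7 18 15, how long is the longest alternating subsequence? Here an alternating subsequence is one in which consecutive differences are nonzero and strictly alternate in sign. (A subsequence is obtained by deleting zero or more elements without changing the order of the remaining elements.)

10

Track the best alternating length ending on an up-step vs a down-step at each position: up/down = 1/1, 1/2, 1/2, 3/1, 1/4, 5/4, 1/6, 1/6, 1/6, 7/1, 7/8, 1/8, 9/8, 9/1, 9/10.
The maximum over both is 10; one such subsequence is 15, 14, 17, 6, 12, 6, 17, 10, 18, 15.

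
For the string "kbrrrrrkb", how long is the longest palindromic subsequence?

One longest palindromic subsequence is brrrrrb (positions 2,3,4,5,6,7,9); it reads the same forward and backward, and the interval DP gives dp[1][9] = 7.

7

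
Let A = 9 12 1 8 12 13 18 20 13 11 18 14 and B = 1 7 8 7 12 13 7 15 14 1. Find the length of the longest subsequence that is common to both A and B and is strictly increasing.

For each value that appears in both, track the longest common increasing run ending there.
The best achievable length is 5; one witness is 1, 8, 12, 13, 14 (A-positions 3,4,5,6,12, B-positions 1,3,5,6,9).

5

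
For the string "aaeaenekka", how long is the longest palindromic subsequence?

5

One longest palindromic subsequence is aenea (positions 1,5,6,7,10); it reads the same forward and backward, and the interval DP gives dp[1][10] = 5.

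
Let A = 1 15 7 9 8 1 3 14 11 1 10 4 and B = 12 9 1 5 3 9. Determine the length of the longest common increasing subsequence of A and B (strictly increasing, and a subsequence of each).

For each value that appears in both, track the longest common increasing run ending there.
The best achievable length is 2; one witness is 1, 3 (A-positions 1,7, B-positions 3,5).

2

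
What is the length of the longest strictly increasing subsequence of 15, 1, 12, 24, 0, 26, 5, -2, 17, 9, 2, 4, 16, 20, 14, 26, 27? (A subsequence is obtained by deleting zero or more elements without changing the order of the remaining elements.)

Scanning left to right, the best length ending at each element is: 15→1, 1→1, 12→2, 24→3, 0→1, 26→4, 5→2, -2→1, 17→3, 9→3, 2→2, 4→3, 16→4, 20→5, 14→4, 26→6, 27→7.
So the longest increasing subsequence has length 7, e.g. 1, 5, 9, 16, 20, 26, 27.

7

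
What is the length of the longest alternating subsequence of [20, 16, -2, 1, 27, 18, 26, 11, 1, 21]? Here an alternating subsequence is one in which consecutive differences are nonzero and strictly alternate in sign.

A longest alternating subsequence is 20, 16, 27, 18, 26, 11, 21 (positions 1,2,5,6,7,8,10); its 6 consecutive differences strictly alternate in sign, and length 7 is optimal.

7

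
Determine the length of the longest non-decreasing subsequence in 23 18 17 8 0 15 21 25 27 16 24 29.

6

One longest non-decreasing subsequence is 8, 15, 21, 25, 27, 29 (positions 4,6,7,8,9,12), of length 6; no longer one exists.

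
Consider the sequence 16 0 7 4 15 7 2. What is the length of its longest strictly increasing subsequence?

3

One longest increasing subsequence is 0, 7, 15 (positions 2,3,5), of length 3; no longer one exists.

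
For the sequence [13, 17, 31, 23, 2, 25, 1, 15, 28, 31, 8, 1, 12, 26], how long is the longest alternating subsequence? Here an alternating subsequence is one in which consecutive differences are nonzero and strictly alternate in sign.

8

Track the best alternating length ending on an up-step vs a down-step at each position: up/down = 1/1, 2/1, 2/1, 2/3, 1/3, 4/3, 1/5, 6/5, 6/3, 6/1, 6/7, 1/7, 8/7, 8/7.
The maximum over both is 8; one such subsequence is 13, 31, 23, 25, 1, 15, 8, 12.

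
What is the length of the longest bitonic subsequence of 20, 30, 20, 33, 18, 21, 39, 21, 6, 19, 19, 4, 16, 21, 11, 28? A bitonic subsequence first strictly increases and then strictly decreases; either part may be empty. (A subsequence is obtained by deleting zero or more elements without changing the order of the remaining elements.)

8

One longest bitonic subsequence is 20, 30, 33, 39, 21, 19, 16, 11 (positions 1,2,4,7,8,11,13,15): it rises to 39 then falls. Length 8 is optimal.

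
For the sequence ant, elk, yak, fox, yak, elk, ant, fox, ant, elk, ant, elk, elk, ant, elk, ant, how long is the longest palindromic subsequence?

9

One longest palindromic subsequence is ant elk ant elk elk elk ant elk ant (positions 1,2,7,10,12,13,14,15,16); it reads the same forward and backward, and the interval DP gives dp[1][16] = 9.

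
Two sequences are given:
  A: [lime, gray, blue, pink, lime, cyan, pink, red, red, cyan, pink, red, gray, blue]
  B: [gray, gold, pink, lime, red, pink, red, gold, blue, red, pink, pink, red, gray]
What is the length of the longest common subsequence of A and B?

Backtracking the LCS table gives one alignment: gray (A2,B1) → pink (A4,B3) → lime (A5,B4) → pink (A7,B6) → red (A8,B7) → red (A9,B10) → pink (A11,B12) → red (A12,B13) → gray (A13,B14).
So the longest common subsequence has length 9.

9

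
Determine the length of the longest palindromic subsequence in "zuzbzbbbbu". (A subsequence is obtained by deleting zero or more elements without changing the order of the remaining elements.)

One longest palindromic subsequence is ubbbbbu (positions 2,4,6,7,8,9,10); it reads the same forward and backward, and the interval DP gives dp[1][10] = 7.

7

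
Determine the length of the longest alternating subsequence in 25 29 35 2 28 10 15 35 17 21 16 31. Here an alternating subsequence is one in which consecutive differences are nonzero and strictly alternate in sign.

10

Track the best alternating length ending on an up-step vs a down-step at each position: up/down = 1/1, 2/1, 2/1, 1/3, 4/3, 4/5, 6/5, 6/1, 6/7, 8/7, 6/9, 10/7.
The maximum over both is 10; one such subsequence is 25, 29, 2, 28, 10, 35, 17, 21, 16, 31.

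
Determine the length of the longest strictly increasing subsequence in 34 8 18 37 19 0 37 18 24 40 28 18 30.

One longest increasing subsequence is 8, 18, 19, 24, 28, 30 (positions 2,3,5,9,11,13), of length 6; no longer one exists.

6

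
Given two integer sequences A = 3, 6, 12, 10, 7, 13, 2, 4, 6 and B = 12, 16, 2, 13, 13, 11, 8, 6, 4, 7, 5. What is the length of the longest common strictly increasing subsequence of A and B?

A longest common strictly increasing subsequence is 12, 13 (length 2); it appears in order in both A and B, and no longer such subsequence exists.

2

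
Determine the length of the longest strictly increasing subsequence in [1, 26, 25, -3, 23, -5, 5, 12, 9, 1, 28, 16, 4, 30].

5

Scanning left to right, the best length ending at each element is: 1→1, 26→2, 25→2, -3→1, 23→2, -5→1, 5→2, 12→3, 9→3, 1→2, 28→4, 16→4, 4→3, 30→5.
So the longest increasing subsequence has length 5, e.g. 1, 5, 12, 28, 30.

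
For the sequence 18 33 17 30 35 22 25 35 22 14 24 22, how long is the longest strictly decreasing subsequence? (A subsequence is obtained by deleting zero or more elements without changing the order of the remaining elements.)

Let dp[i] be the longest decreasing subsequence ending at position i. Then dp = [1, 1, 2, 2, 1, 3, 3, 1, 4, 5, 4, 5].
The maximum is 5; one witness is 33, 30, 25, 22, 14 at positions 2,4,7,9,10.

5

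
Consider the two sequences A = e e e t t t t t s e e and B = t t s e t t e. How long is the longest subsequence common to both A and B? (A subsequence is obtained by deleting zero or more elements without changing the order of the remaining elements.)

5

A longest common subsequence is tttte (length 5); the LCS DP confirms no longer common subsequence exists.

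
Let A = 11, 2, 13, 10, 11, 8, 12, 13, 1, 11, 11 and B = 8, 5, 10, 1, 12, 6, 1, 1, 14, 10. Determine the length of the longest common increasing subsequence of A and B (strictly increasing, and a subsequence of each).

A longest common strictly increasing subsequence is 8, 12 (length 2); it appears in order in both A and B, and no longer such subsequence exists.

2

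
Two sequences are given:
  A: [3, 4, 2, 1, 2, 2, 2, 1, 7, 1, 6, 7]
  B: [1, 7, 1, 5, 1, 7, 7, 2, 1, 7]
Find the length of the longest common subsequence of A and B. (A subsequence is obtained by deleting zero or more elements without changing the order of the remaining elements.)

5

Backtracking the LCS table gives one alignment: 1 (A4,B3) → 1 (A8,B5) → 7 (A9,B7) → 1 (A10,B9) → 7 (A12,B10).
So the longest common subsequence has length 5.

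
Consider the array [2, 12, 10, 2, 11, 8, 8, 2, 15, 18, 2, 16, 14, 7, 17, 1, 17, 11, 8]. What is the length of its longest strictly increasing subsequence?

6

Scanning left to right, the best length ending at each element is: 2→1, 12→2, 10→2, 2→1, 11→3, 8→2, 8→2, 2→1, 15→4, 18→5, 2→1, 16→5, 14→4, 7→2, 17→6, 1→1, 17→6, 11→3, 8→3.
So the longest increasing subsequence has length 6, e.g. 2, 10, 11, 15, 16, 17.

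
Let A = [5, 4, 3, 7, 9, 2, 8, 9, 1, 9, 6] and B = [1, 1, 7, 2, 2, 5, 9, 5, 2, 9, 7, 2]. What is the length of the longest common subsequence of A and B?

Backtracking the LCS table gives one alignment: 5 (A1,B6) → 9 (A5,B7) → 2 (A6,B9) → 9 (A8,B10).
So the longest common subsequence has length 4.

4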